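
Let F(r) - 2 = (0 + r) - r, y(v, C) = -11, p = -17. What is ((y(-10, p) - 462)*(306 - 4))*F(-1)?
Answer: -285692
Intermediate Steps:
F(r) = 2 (F(r) = 2 + ((0 + r) - r) = 2 + (r - r) = 2 + 0 = 2)
((y(-10, p) - 462)*(306 - 4))*F(-1) = ((-11 - 462)*(306 - 4))*2 = -473*302*2 = -142846*2 = -285692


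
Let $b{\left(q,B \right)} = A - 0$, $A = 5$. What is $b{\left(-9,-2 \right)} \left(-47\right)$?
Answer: $-235$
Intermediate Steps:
$b{\left(q,B \right)} = 5$ ($b{\left(q,B \right)} = 5 - 0 = 5 + 0 = 5$)
$b{\left(-9,-2 \right)} \left(-47\right) = 5 \left(-47\right) = -235$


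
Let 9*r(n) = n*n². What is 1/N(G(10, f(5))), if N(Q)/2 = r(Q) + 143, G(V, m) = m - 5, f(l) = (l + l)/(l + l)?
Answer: 9/2446 ≈ 0.0036795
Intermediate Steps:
f(l) = 1 (f(l) = (2*l)/((2*l)) = (2*l)*(1/(2*l)) = 1)
r(n) = n³/9 (r(n) = (n*n²)/9 = n³/9)
G(V, m) = -5 + m
N(Q) = 286 + 2*Q³/9 (N(Q) = 2*(Q³/9 + 143) = 2*(143 + Q³/9) = 286 + 2*Q³/9)
1/N(G(10, f(5))) = 1/(286 + 2*(-5 + 1)³/9) = 1/(286 + (2/9)*(-4)³) = 1/(286 + (2/9)*(-64)) = 1/(286 - 128/9) = 1/(2446/9) = 9/2446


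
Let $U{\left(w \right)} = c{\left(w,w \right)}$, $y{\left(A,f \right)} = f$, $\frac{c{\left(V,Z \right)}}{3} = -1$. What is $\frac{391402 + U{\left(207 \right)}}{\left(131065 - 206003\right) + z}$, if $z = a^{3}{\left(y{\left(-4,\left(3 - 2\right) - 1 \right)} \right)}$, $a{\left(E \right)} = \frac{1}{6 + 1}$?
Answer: $- \frac{134249857}{25703733} \approx -5.223$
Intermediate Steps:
$c{\left(V,Z \right)} = -3$ ($c{\left(V,Z \right)} = 3 \left(-1\right) = -3$)
$a{\left(E \right)} = \frac{1}{7}$
$z = \frac{1}{343}$ ($z = \left(\frac{1}{7}\right)^{3} = \frac{1}{343} \approx 0.0029155$)
$U{\left(w \right)} = -3$
$\frac{391402 + U{\left(207 \right)}}{\left(131065 - 206003\right) + z} = \frac{391402 - 3}{\left(131065 - 206003\right) + \frac{1}{343}} = \frac{391399}{\left(131065 - 206003\right) + \frac{1}{343}} = \frac{391399}{-74938 + \frac{1}{343}} = \frac{391399}{- \frac{25703733}{343}} = 391399 \left(- \frac{343}{25703733}\right) = - \frac{134249857}{25703733}$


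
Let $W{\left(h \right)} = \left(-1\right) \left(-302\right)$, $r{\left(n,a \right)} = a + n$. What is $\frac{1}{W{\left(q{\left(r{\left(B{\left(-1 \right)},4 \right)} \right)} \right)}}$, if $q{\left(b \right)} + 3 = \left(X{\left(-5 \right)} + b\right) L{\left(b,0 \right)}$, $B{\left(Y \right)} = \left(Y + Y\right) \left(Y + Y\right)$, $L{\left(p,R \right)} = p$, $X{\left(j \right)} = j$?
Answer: $\frac{1}{302} \approx 0.0033113$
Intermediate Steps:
$B{\left(Y \right)} = 4 Y^{2}$ ($B{\left(Y \right)} = 2 Y 2 Y = 4 Y^{2}$)
$q{\left(b \right)} = -3 + b \left(-5 + b\right)$ ($q{\left(b \right)} = -3 + \left(-5 + b\right) b = -3 + b \left(-5 + b\right)$)
$W{\left(h \right)} = 302$
$\frac{1}{W{\left(q{\left(r{\left(B{\left(-1 \right)},4 \right)} \right)} \right)}} = \frac{1}{302}$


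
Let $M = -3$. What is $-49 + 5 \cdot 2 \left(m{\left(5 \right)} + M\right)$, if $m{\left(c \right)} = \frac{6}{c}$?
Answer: $-67$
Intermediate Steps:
$-49 + 5 \cdot 2 \left(m{\left(5 \right)} + M\right) = -49 + 5 \cdot 2 \left(\frac{6}{5} - 3\right) = -49 + 5 \cdot 2 \left(- \frac{9}{5}\right) = -49 + 5 \left(- \frac{18}{5}\right) = -49 - 18 = -67$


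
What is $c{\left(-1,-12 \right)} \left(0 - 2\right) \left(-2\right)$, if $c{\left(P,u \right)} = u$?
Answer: $-48$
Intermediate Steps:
$c{\left(-1,-12 \right)} \left(0 - 2\right) \left(-2\right) = - 12 \left(0 - 2\right) \left(-2\right) = - 12 \left(\left(-2\right) \left(-2\right)\right) = \left(-12\right) 4 = -48$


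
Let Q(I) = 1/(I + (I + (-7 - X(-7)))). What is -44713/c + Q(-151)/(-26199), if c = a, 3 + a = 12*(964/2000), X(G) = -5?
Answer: -3709546975471/230970384 ≈ -16061.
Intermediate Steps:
Q(I) = 1/(-2 + 2*I) (Q(I) = 1/(I + (I + (-7 - 1*(-5)))) = 1/(I + (I + (-7 + 5))) = 1/(I + (I - 2)) = 1/(I + (-2 + I)) = 1/(-2 + 2*I))
a = 348/125 (a = -3 + 12*(964/2000) = -3 + 12*(964*(1/2000)) = -3 + 12*(241/500) = -3 + 723/125 = 348/125 ≈ 2.7840)
c = 348/125 ≈ 2.7840
-44713/c + Q(-151)/(-26199) = -44713/348/125 + (1/(2*(-1 - 151)))/(-26199) = -44713*125/348 + ((½)/(-152))*(-1/26199) = -5589125/348 + ((½)*(-1/152))*(-1/26199) = -5589125/348 - 1/304*(-1/26199) = -5589125/348 + 1/7964496 = -3709546975471/230970384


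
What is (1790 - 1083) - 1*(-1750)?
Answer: 2457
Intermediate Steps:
(1790 - 1083) - 1*(-1750) = 707 + 1750 = 2457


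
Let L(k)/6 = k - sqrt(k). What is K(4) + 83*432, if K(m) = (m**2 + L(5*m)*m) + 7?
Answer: 36359 - 48*sqrt(5) ≈ 36252.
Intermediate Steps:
L(k) = -6*sqrt(k) + 6*k (L(k) = 6*(k - sqrt(k)) = -6*sqrt(k) + 6*k)
K(m) = 7 + m**2 + m*(30*m - 6*sqrt(5)*sqrt(m)) (K(m) = (m**2 + (-6*sqrt(5)*sqrt(m) + 6*(5*m))*m) + 7 = (m**2 + (-6*sqrt(5)*sqrt(m) + 30*m)*m) + 7 = (m**2 + (30*m - 6*sqrt(5)*sqrt(m))*m) + 7 = (m**2 + m*(30*m - 6*sqrt(5)*sqrt(m))) + 7 = 7 + m**2 + m*(30*m - 6*sqrt(5)*sqrt(m)))
K(4) + 83*432 = (7 + 31*4**2 - 6*sqrt(5)*4**(3/2)) + 83*432 = (7 + 31*16 - 6*sqrt(5)*8) + 35856 = (7 + 496 - 48*sqrt(5)) + 35856 = (503 - 48*sqrt(5)) + 35856 = 36359 - 48*sqrt(5)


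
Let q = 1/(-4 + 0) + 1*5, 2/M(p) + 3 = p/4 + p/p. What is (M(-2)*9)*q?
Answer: -171/5 ≈ -34.200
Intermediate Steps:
M(p) = 2/(-2 + p/4) (M(p) = 2/(-3 + (p/4 + p/p)) = 2/(-3 + (p*(1/4) + 1)) = 2/(-3 + (p/4 + 1)) = 2/(-3 + (1 + p/4)) = 2/(-2 + p/4))
q = 19/4 (q = 1/(-4) + 5 = -1/4 + 5 = 19/4 ≈ 4.7500)
(M(-2)*9)*q = ((8/(-8 - 2))*9)*(19/4) = ((8/(-10))*9)*(19/4) = ((8*(-1/10))*9)*(19/4) = -4/5*9*(19/4) = -36/5*19/4 = -171/5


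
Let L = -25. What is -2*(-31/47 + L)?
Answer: 2412/47 ≈ 51.319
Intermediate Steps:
-2*(-31/47 + L) = -2*(-31/47 - 25) = -2*(-1206/47) = 2412/47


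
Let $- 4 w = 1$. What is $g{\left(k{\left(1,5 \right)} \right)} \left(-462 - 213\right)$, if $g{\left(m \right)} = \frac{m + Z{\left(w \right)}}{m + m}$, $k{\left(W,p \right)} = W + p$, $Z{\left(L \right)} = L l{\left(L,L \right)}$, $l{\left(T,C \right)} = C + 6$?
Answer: $- \frac{16425}{64} \approx -256.64$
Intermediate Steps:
$w = - \frac{1}{4}$ ($w = \left(- \frac{1}{4}\right) 1 = - \frac{1}{4} \approx -0.25$)
$l{\left(T,C \right)} = 6 + C$
$Z{\left(L \right)} = L \left(6 + L\right)$
$g{\left(m \right)} = \frac{- \frac{23}{16} + m}{2 m}$ ($g{\left(m \right)} = \frac{m - \frac{6 - \frac{1}{4}}{4}}{m + m} = \frac{m - \frac{23}{16}}{2 m} = \left(m - \frac{23}{16}\right) \frac{1}{2 m} = \left(- \frac{23}{16} + m\right) \frac{1}{2 m} = \frac{- \frac{23}{16} + m}{2 m}$)
$g{\left(k{\left(1,5 \right)} \right)} \left(-462 - 213\right) = \frac{-23 + 16 \left(1 + 5\right)}{32 \left(1 + 5\right)} \left(-462 - 213\right) = \frac{-23 + 16 \cdot 6}{32 \cdot 6} \left(-462 - 213\right) = \frac{1}{32} \cdot \frac{1}{6} \left(-23 + 96\right) \left(-675\right) = \frac{1}{32} \cdot \frac{1}{6} \cdot 73 \left(-675\right) = \frac{73}{192} \left(-675\right) = - \frac{16425}{64}$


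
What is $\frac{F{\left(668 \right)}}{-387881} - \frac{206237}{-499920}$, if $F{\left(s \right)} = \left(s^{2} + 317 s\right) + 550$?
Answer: $- \frac{249216903803}{193909469520} \approx -1.2852$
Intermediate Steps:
$F{\left(s \right)} = 550 + s^{2} + 317 s$
$\frac{F{\left(668 \right)}}{-387881} - \frac{206237}{-499920} = \frac{550 + 668^{2} + 317 \cdot 668}{-387881} - \frac{206237}{-499920} = \left(550 + 446224 + 211756\right) \left(- \frac{1}{387881}\right) - - \frac{206237}{499920} = 658530 \left(- \frac{1}{387881}\right) + \frac{206237}{499920} = - \frac{658530}{387881} + \frac{206237}{499920} = - \frac{249216903803}{193909469520}$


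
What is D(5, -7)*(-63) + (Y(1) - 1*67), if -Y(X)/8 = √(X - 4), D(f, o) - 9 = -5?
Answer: -319 - 8*I*√3 ≈ -319.0 - 13.856*I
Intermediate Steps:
D(f, o) = 4 (D(f, o) = 9 - 5 = 4)
Y(X) = -8*√(-4 + X) (Y(X) = -8*√(X - 4) = -8*√(-4 + X))
D(5, -7)*(-63) + (Y(1) - 1*67) = 4*(-63) + (-8*√(-4 + 1) - 1*67) = -252 + (-8*I*√3 - 67) = -252 + (-67 - 8*I*√3) = -319 - 8*I*√3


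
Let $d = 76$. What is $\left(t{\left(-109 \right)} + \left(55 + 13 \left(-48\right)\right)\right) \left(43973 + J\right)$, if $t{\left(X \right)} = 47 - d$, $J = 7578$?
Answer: $-30827498$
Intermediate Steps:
$t{\left(X \right)} = -29$ ($t{\left(X \right)} = 47 - 76 = -29$)
$\left(t{\left(-109 \right)} + \left(55 + 13 \left(-48\right)\right)\right) \left(43973 + J\right) = \left(-29 + \left(55 + 13 \left(-48\right)\right)\right) \left(43973 + 7578\right) = \left(-29 + \left(55 - 624\right)\right) 51551 = \left(-29 - 569\right) 51551 = \left(-598\right) 51551 = -30827498$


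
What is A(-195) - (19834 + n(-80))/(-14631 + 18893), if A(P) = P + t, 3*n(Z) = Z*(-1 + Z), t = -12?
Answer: -452114/2131 ≈ -212.16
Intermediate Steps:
n(Z) = Z*(-1 + Z)/3 (n(Z) = (Z*(-1 + Z))/3 = Z*(-1 + Z)/3)
A(P) = -12 + P (A(P) = P - 12 = -12 + P)
A(-195) - (19834 + n(-80))/(-14631 + 18893) = (-12 - 195) - (19834 + (⅓)*(-80)*(-1 - 80))/(-14631 + 18893) = -207 - (19834 + (⅓)*(-80)*(-81))/4262 = -207 - (19834 + 2160)/4262 = -207 - 21994/4262 = -207 - 1*10997/2131 = -207 - 10997/2131 = -452114/2131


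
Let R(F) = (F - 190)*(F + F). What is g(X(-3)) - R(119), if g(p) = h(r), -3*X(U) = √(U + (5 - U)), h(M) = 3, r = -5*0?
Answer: 16901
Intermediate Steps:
r = 0
R(F) = 2*F*(-190 + F) (R(F) = (-190 + F)*(2*F) = 2*F*(-190 + F))
X(U) = -√5/3 (X(U) = -√(U + (5 - U))/3 = -√5/3)
g(p) = 3
g(X(-3)) - R(119) = 3 - 2*119*(-190 + 119) = 3 - 2*119*(-71) = 3 - 1*(-16898) = 3 + 16898 = 16901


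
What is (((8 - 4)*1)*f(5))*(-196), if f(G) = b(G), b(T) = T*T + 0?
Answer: -19600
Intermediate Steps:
b(T) = T**2 (b(T) = T**2 + 0 = T**2)
f(G) = G**2
(((8 - 4)*1)*f(5))*(-196) = (((8 - 4)*1)*5**2)*(-196) = ((4*1)*25)*(-196) = (4*25)*(-196) = 100*(-196) = -19600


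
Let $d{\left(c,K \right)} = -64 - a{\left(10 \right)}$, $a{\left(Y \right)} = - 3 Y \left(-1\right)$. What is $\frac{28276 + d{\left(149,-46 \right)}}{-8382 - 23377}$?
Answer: $- \frac{4026}{4537} \approx -0.88737$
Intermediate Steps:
$a{\left(Y \right)} = 3 Y$
$d{\left(c,K \right)} = -94$ ($d{\left(c,K \right)} = -64 - 3 \cdot 10 = -64 - 30 = -94$)
$\frac{28276 + d{\left(149,-46 \right)}}{-8382 - 23377} = \frac{28276 - 94}{-8382 - 23377} = \frac{28182}{-31759} = 28182 \left(- \frac{1}{31759}\right) = - \frac{4026}{4537}$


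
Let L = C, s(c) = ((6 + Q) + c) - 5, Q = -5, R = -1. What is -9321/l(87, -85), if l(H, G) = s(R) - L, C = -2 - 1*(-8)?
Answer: 9321/11 ≈ 847.36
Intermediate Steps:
s(c) = -4 + c (s(c) = ((6 - 5) + c) - 5 = (1 + c) - 5 = -4 + c)
C = 6 (C = -2 + 8 = 6)
L = 6
l(H, G) = -11 (l(H, G) = (-4 - 1) - 1*6 = -5 - 6 = -11)
-9321/l(87, -85) = -9321/(-11) = -9321*(-1/11) = 9321/11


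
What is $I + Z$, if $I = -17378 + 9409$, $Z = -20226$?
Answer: $-28195$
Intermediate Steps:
$I = -7969$
$I + Z = -7969 - 20226 = -28195$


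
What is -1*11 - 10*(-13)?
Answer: 119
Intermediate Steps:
-1*11 - 10*(-13) = -11 + 130 = 119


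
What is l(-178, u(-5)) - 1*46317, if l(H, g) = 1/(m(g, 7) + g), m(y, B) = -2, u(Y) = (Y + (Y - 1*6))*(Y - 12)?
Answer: -12505589/270 ≈ -46317.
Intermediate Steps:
u(Y) = (-12 + Y)*(-6 + 2*Y) (u(Y) = (Y + (Y - 6))*(-12 + Y) = (Y + (-6 + Y))*(-12 + Y) = (-6 + 2*Y)*(-12 + Y) = (-12 + Y)*(-6 + 2*Y))
l(H, g) = 1/(-2 + g)
l(-178, u(-5)) - 1*46317 = 1/(-2 + (72 - 30*(-5) + 2*(-5)²)) - 1*46317 = 1/(-2 + (72 + 150 + 2*25)) - 46317 = 1/(-2 + (72 + 150 + 50)) - 46317 = 1/(-2 + 272) - 46317 = 1/270 - 46317 = -12505589/270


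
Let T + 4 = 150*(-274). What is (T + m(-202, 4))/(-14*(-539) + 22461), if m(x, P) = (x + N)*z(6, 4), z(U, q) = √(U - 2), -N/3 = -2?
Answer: -41496/30007 ≈ -1.3829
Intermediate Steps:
N = 6 (N = -3*(-2) = 6)
z(U, q) = √(-2 + U)
m(x, P) = 12 + 2*x (m(x, P) = (x + 6)*√(-2 + 6) = (6 + x)*√4 = (6 + x)*2 = 12 + 2*x)
T = -41104 (T = -4 + 150*(-274) = -4 - 41100 = -41104)
(T + m(-202, 4))/(-14*(-539) + 22461) = (-41104 + (12 + 2*(-202)))/(-14*(-539) + 22461) = (-41104 + (12 - 404))/(7546 + 22461) = (-41104 - 392)/30007 = -41496*1/30007 = -41496/30007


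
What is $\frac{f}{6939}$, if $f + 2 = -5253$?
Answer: $- \frac{5255}{6939} \approx -0.75731$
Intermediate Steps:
$f = -5255$ ($f = -2 - 5253 = -5255$)
$\frac{f}{6939} = - \frac{5255}{6939}$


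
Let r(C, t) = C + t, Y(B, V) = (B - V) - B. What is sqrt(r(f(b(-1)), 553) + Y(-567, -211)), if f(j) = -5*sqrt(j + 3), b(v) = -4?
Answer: sqrt(764 - 5*I) ≈ 27.641 - 0.09045*I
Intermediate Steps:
Y(B, V) = -V
f(j) = -5*sqrt(3 + j)
sqrt(r(f(b(-1)), 553) + Y(-567, -211)) = sqrt((-5*sqrt(3 - 4) + 553) - 1*(-211)) = sqrt((-5*I + 553) + 211) = sqrt((553 - 5*I) + 211) = sqrt(764 - 5*I)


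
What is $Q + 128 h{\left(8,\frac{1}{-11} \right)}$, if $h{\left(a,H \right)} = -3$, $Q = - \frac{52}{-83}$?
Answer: $- \frac{31820}{83} \approx -383.37$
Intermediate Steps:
$Q = \frac{52}{83}$ ($Q = \left(-52\right) \left(- \frac{1}{83}\right) = \frac{52}{83} \approx 0.62651$)
$Q + 128 h{\left(8,\frac{1}{-11} \right)} = \frac{52}{83} + 128 \left(-3\right) = \frac{52}{83} - 384 = - \frac{31820}{83}$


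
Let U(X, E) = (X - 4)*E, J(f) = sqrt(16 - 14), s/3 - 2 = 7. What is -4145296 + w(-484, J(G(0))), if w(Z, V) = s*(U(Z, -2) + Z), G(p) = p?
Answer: -4132012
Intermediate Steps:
s = 27 (s = 6 + 3*7 = 6 + 21 = 27)
J(f) = sqrt(2)
U(X, E) = E*(-4 + X) (U(X, E) = (-4 + X)*E = E*(-4 + X))
w(Z, V) = 216 - 27*Z (w(Z, V) = 27*(-2*(-4 + Z) + Z) = 27*((8 - 2*Z) + Z) = 27*(8 - Z) = 216 - 27*Z)
-4145296 + w(-484, J(G(0))) = -4145296 + (216 - 27*(-484)) = -4145296 + (216 + 13068) = -4145296 + 13284 = -4132012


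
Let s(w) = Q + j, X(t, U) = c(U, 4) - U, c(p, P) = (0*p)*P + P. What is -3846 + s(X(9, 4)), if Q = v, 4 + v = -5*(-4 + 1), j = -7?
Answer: -3842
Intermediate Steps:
v = 11 (v = -4 - 5*(-4 + 1) = -4 - 5*(-3) = -4 + 15 = 11)
c(p, P) = P (c(p, P) = 0*P + P = 0 + P = P)
Q = 11
X(t, U) = 4 - U
s(w) = 4 (s(w) = 11 - 7 = 4)
-3846 + s(X(9, 4)) = -3846 + 4 = -3842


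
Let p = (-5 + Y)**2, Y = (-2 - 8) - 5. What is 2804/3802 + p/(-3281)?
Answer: 3839562/6237181 ≈ 0.61559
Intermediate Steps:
Y = -15 (Y = -10 - 5 = -15)
p = 400 (p = (-5 - 15)**2 = (-20)**2 = 400)
2804/3802 + p/(-3281) = 2804/3802 + 400/(-3281) = 2804*(1/3802) + 400*(-1/3281) = 1402/1901 - 400/3281 = 3839562/6237181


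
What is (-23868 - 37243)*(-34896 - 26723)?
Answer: 3765598709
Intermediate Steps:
(-23868 - 37243)*(-34896 - 26723) = -61111*(-61619) = 3765598709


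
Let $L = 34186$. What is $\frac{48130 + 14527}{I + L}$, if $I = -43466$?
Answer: $- \frac{62657}{9280} \approx -6.7518$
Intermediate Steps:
$\frac{48130 + 14527}{I + L} = \frac{48130 + 14527}{-43466 + 34186} = \frac{62657}{-9280} = 62657 \left(- \frac{1}{9280}\right) = - \frac{62657}{9280}$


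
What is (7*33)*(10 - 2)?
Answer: 1848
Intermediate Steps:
(7*33)*(10 - 2) = 231*8 = 1848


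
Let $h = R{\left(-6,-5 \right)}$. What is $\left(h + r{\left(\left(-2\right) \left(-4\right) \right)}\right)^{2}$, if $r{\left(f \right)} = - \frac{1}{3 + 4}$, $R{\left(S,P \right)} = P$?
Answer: $\frac{1296}{49} \approx 26.449$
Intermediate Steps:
$h = -5$
$r{\left(f \right)} = - \frac{1}{7}$
$\left(h + r{\left(\left(-2\right) \left(-4\right) \right)}\right)^{2} = \left(-5 - \frac{1}{7}\right)^{2} = \left(- \frac{36}{7}\right)^{2} = \frac{1296}{49}$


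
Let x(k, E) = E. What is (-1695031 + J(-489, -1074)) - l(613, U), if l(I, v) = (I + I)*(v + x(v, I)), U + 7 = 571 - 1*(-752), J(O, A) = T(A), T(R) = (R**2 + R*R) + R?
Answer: -1754107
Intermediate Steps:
T(R) = R + 2*R**2 (T(R) = (R**2 + R**2) + R = 2*R**2 + R = R + 2*R**2)
J(O, A) = A*(1 + 2*A)
U = 1316 (U = -7 + (571 - 1*(-752)) = -7 + (571 + 752) = -7 + 1323 = 1316)
l(I, v) = 2*I*(I + v) (l(I, v) = (I + I)*(v + I) = (2*I)*(I + v) = 2*I*(I + v))
(-1695031 + J(-489, -1074)) - l(613, U) = (-1695031 - 1074*(1 + 2*(-1074))) - 2*613*(613 + 1316) = (-1695031 - 1074*(1 - 2148)) - 2*613*1929 = (-1695031 - 1074*(-2147)) - 1*2364954 = (-1695031 + 2305878) - 2364954 = 610847 - 2364954 = -1754107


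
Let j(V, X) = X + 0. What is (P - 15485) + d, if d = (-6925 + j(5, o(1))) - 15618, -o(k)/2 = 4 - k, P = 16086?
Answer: -21948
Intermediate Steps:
o(k) = -8 + 2*k (o(k) = -2*(4 - k) = -8 + 2*k)
j(V, X) = X
d = -22549 (d = (-6925 + (-8 + 2*1)) - 15618 = (-6925 + (-8 + 2)) - 15618 = (-6925 - 6) - 15618 = -6931 - 15618 = -22549)
(P - 15485) + d = (16086 - 15485) - 22549 = 601 - 22549 = -21948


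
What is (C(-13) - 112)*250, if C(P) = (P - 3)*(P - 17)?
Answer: 92000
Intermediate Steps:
C(P) = (-17 + P)*(-3 + P) (C(P) = (-3 + P)*(-17 + P) = (-17 + P)*(-3 + P))
(C(-13) - 112)*250 = ((51 + (-13)² - 20*(-13)) - 112)*250 = ((51 + 169 + 260) - 112)*250 = (480 - 112)*250 = 368*250 = 92000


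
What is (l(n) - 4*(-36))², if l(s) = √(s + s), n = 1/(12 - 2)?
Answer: (720 + √5)²/25 ≈ 20865.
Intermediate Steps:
n = ⅒ (n = 1/10 = ⅒ ≈ 0.10000)
l(s) = √2*√s (l(s) = √(2*s) = √2*√s)
(l(n) - 4*(-36))² = (√2*√(⅒) - 4*(-36))² = (√2*(√10/10) + 144)² = (√5/5 + 144)² = (144 + √5/5)²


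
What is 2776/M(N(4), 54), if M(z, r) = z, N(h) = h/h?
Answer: 2776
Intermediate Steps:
N(h) = 1
2776/M(N(4), 54) = 2776/1 = 2776*1 = 2776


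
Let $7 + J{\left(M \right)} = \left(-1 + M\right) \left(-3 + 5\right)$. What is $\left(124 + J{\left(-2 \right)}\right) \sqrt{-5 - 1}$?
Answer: $111 i \sqrt{6} \approx 271.89 i$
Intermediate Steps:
$J{\left(M \right)} = -9 + 2 M$ ($J{\left(M \right)} = -7 + \left(-1 + M\right) \left(-3 + 5\right) = -7 + \left(-1 + M\right) 2 = -7 + \left(-2 + 2 M\right) = -9 + 2 M$)
$\left(124 + J{\left(-2 \right)}\right) \sqrt{-5 - 1} = \left(124 + \left(-9 + 2 \left(-2\right)\right)\right) \sqrt{-5 - 1} = \left(124 - 13\right) \sqrt{-6} = \left(124 - 13\right) i \sqrt{6} = 111 i \sqrt{6}$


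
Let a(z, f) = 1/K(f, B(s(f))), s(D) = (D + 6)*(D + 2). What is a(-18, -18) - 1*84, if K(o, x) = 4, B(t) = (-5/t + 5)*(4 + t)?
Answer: -335/4 ≈ -83.750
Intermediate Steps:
s(D) = (2 + D)*(6 + D) (s(D) = (6 + D)*(2 + D) = (2 + D)*(6 + D))
B(t) = (4 + t)*(5 - 5/t) (B(t) = (5 - 5/t)*(4 + t) = (4 + t)*(5 - 5/t))
a(z, f) = ¼ (a(z, f) = 1/4 = ¼)
a(-18, -18) - 1*84 = ¼ - 1*84 = ¼ - 84 = -335/4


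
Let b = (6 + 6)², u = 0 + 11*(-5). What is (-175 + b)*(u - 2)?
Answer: 1767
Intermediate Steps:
u = -55 (u = 0 - 55 = -55)
b = 144 (b = 12² = 144)
(-175 + b)*(u - 2) = (-175 + 144)*(-55 - 2) = -31*(-57) = 1767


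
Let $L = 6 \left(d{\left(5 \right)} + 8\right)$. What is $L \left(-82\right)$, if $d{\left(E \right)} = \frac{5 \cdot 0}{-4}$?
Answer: $-3936$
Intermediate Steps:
$d{\left(E \right)} = 0$ ($d{\left(E \right)} = 0 \left(- \frac{1}{4}\right) = 0$)
$L = 48$ ($L = 6 \left(0 + 8\right) = 6 \cdot 8 = 48$)
$L \left(-82\right) = 48 \left(-82\right) = -3936$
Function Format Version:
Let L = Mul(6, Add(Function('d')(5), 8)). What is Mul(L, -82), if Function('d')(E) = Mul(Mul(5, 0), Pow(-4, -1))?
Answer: -3936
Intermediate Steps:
Function('d')(E) = 0 (Function('d')(E) = Mul(0, Rational(-1, 4)) = 0)
L = 48 (L = Mul(6, Add(0, 8)) = Mul(6, 8) = 48)
Mul(L, -82) = Mul(48, -82) = -3936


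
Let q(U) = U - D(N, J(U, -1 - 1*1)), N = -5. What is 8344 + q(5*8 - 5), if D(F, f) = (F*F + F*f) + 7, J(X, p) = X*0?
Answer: 8347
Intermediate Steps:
J(X, p) = 0
D(F, f) = 7 + F² + F*f (D(F, f) = (F² + F*f) + 7 = 7 + F² + F*f)
q(U) = -32 + U (q(U) = U - (7 + (-5)² - 5*0) = U - (7 + 25 + 0) = U - 1*32 = U - 32 = -32 + U)
8344 + q(5*8 - 5) = 8344 + (-32 + (5*8 - 5)) = 8344 + (-32 + (40 - 5)) = 8344 + (-32 + 35) = 8344 + 3 = 8347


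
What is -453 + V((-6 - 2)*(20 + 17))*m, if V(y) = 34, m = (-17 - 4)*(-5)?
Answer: 3117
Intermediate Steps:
m = 105 (m = -21*(-5) = 105)
-453 + V((-6 - 2)*(20 + 17))*m = -453 + 34*105 = -453 + 3570 = 3117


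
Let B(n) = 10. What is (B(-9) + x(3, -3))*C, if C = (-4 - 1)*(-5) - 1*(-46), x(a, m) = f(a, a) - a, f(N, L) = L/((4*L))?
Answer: 2059/4 ≈ 514.75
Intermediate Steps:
f(N, L) = ¼ (f(N, L) = L*(1/(4*L)) = ¼)
x(a, m) = ¼ - a
C = 71 (C = -5*(-5) + 46 = 25 + 46 = 71)
(B(-9) + x(3, -3))*C = (10 + (¼ - 1*3))*71 = (10 + (¼ - 3))*71 = (10 - 11/4)*71 = (29/4)*71 = 2059/4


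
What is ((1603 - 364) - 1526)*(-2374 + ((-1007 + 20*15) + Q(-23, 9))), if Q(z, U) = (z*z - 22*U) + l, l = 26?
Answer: 781788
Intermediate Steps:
Q(z, U) = 26 + z² - 22*U (Q(z, U) = (z*z - 22*U) + 26 = (z² - 22*U) + 26 = 26 + z² - 22*U)
((1603 - 364) - 1526)*(-2374 + ((-1007 + 20*15) + Q(-23, 9))) = ((1603 - 364) - 1526)*(-2374 + ((-1007 + 20*15) + (26 + (-23)² - 22*9))) = (1239 - 1526)*(-2374 + ((-1007 + 300) + (26 + 529 - 198))) = -287*(-2374 + (-707 + 357)) = -287*(-2374 - 350) = -287*(-2724) = 781788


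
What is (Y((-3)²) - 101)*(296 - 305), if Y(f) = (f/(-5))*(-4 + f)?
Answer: 990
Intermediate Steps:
Y(f) = -f*(-4 + f)/5 (Y(f) = (f*(-⅕))*(-4 + f) = (-f/5)*(-4 + f) = -f*(-4 + f)/5)
(Y((-3)²) - 101)*(296 - 305) = ((⅕)*(-3)²*(4 - 1*(-3)²) - 101)*(296 - 305) = ((⅕)*9*(4 - 1*9) - 101)*(-9) = ((⅕)*9*(4 - 9) - 101)*(-9) = ((⅕)*9*(-5) - 101)*(-9) = (-9 - 101)*(-9) = -110*(-9) = 990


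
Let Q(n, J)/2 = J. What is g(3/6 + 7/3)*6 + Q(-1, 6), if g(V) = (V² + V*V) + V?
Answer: 376/3 ≈ 125.33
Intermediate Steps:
g(V) = V + 2*V² (g(V) = (V² + V²) + V = 2*V² + V = V + 2*V²)
Q(n, J) = 2*J
g(3/6 + 7/3)*6 + Q(-1, 6) = ((3/6 + 7/3)*(1 + 2*(3/6 + 7/3)))*6 + 2*6 = ((3*(⅙) + 7*(⅓))*(1 + 2*(3*(⅙) + 7*(⅓))))*6 + 12 = ((½ + 7/3)*(1 + 2*(½ + 7/3)))*6 + 12 = (17*(1 + 2*(17/6))/6)*6 + 12 = (17*(1 + 17/3)/6)*6 + 12 = ((17/6)*(20/3))*6 + 12 = (170/9)*6 + 12 = 340/3 + 12 = 376/3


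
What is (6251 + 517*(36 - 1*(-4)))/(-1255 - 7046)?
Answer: -8977/2767 ≈ -3.2443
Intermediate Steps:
(6251 + 517*(36 - 1*(-4)))/(-1255 - 7046) = (6251 + 517*(36 + 4))/(-8301) = (6251 + 517*40)*(-1/8301) = (6251 + 20680)*(-1/8301) = 26931*(-1/8301) = -8977/2767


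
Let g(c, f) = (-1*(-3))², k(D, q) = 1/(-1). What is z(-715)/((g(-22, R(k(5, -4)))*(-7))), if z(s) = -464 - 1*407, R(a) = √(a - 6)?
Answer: 871/63 ≈ 13.825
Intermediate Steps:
k(D, q) = -1
R(a) = √(-6 + a)
g(c, f) = 9 (g(c, f) = 3² = 9)
z(s) = -871 (z(s) = -464 - 407 = -871)
z(-715)/((g(-22, R(k(5, -4)))*(-7))) = -871/(9*(-7)) = -871/(-63) = -871*(-1/63) = 871/63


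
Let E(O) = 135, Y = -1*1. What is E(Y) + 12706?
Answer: 12841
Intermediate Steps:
Y = -1
E(Y) + 12706 = 135 + 12706 = 12841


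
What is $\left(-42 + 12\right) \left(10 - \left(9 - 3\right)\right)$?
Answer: $-120$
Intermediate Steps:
$\left(-42 + 12\right) \left(10 - \left(9 - 3\right)\right) = - 30 \left(10 - \left(9 - 3\right)\right) = - 30 \left(10 - 6\right) = \left(-30\right) 4 = -120$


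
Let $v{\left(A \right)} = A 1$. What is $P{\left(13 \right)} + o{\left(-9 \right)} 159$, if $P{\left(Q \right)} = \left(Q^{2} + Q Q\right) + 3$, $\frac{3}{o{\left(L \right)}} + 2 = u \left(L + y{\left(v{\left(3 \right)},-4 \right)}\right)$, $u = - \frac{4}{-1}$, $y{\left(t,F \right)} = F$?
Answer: $\frac{1993}{6} \approx 332.17$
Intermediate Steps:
$v{\left(A \right)} = A$
$u = 4$ ($u = \left(-4\right) \left(-1\right) = 4$)
$o{\left(L \right)} = \frac{3}{-18 + 4 L}$ ($o{\left(L \right)} = \frac{3}{-2 + 4 \left(L - 4\right)} = \frac{3}{-2 + 4 \left(-4 + L\right)} = \frac{3}{-2 + \left(-16 + 4 L\right)} = \frac{3}{-18 + 4 L}$)
$P{\left(Q \right)} = 3 + 2 Q^{2}$ ($P{\left(Q \right)} = \left(Q^{2} + Q^{2}\right) + 3 = 2 Q^{2} + 3 = 3 + 2 Q^{2}$)
$P{\left(13 \right)} + o{\left(-9 \right)} 159 = \left(3 + 2 \cdot 13^{2}\right) + \frac{3}{2 \left(-9 + 2 \left(-9\right)\right)} 159 = \left(3 + 2 \cdot 169\right) + \frac{3}{2 \left(-9 - 18\right)} 159 = \left(3 + 338\right) + \frac{3}{2 \left(-27\right)} 159 = 341 + \frac{3}{2} \left(- \frac{1}{27}\right) 159 = 341 - \frac{53}{6} = \frac{1993}{6}$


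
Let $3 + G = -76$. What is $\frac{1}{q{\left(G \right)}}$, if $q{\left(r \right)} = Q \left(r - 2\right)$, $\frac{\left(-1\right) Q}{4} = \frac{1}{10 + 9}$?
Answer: $\frac{19}{324} \approx 0.058642$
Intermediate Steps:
$G = -79$ ($G = -3 - 76 = -79$)
$Q = - \frac{4}{19}$ ($Q = - \frac{4}{10 + 9} = - \frac{4}{19} \approx -0.21053$)
$q{\left(r \right)} = \frac{8}{19} - \frac{4 r}{19}$ ($q{\left(r \right)} = - \frac{4 \left(r - 2\right)}{19} = - \frac{4 \left(-2 + r\right)}{19} = \frac{8}{19} - \frac{4 r}{19}$)
$\frac{1}{q{\left(G \right)}} = \frac{1}{\frac{8}{19} - - \frac{316}{19}} = \frac{1}{\frac{8}{19} + \frac{316}{19}} = \frac{1}{\frac{324}{19}} = \frac{19}{324}$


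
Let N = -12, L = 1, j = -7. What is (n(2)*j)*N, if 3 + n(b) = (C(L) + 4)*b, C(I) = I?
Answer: 588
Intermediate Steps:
n(b) = -3 + 5*b (n(b) = -3 + (1 + 4)*b = -3 + 5*b)
(n(2)*j)*N = ((-3 + 5*2)*(-7))*(-12) = ((-3 + 10)*(-7))*(-12) = (7*(-7))*(-12) = -49*(-12) = 588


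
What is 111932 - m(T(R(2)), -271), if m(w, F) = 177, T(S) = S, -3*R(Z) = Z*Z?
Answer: 111755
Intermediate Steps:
R(Z) = -Z**2/3 (R(Z) = -Z*Z/3 = -Z**2/3)
111932 - m(T(R(2)), -271) = 111932 - 1*177 = 111932 - 177 = 111755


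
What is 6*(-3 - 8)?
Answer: -66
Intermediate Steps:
6*(-3 - 8) = 6*(-11) = -66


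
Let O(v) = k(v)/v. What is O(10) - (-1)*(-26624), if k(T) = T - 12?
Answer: -133121/5 ≈ -26624.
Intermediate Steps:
k(T) = -12 + T
O(v) = (-12 + v)/v
O(10) - (-1)*(-26624) = (-12 + 10)/10 - (-1)*(-26624) = (⅒)*(-2) - 1*26624 = -⅕ - 26624 = -133121/5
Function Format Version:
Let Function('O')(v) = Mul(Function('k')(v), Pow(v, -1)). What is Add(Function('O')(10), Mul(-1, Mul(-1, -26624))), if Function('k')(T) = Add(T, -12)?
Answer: Rational(-133121, 5) ≈ -26624.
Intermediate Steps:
Function('k')(T) = Add(-12, T)
Function('O')(v) = Mul(Pow(v, -1), Add(-12, v)) (Function('O')(v) = Mul(Add(-12, v), Pow(v, -1)) = Mul(Pow(v, -1), Add(-12, v)))
Add(Function('O')(10), Mul(-1, Mul(-1, -26624))) = Add(Mul(Pow(10, -1), Add(-12, 10)), Mul(-1, Mul(-1, -26624))) = Add(Mul(Rational(1, 10), -2), Mul(-1, 26624)) = Add(Rational(-1, 5), -26624) = Rational(-133121, 5)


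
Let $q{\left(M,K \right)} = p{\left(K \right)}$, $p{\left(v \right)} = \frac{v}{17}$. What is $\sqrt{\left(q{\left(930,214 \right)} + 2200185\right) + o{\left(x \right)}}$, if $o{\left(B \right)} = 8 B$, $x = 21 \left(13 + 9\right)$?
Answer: $\frac{\sqrt{636925247}}{17} \approx 1484.6$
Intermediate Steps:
$p{\left(v \right)} = \frac{v}{17}$ ($p{\left(v \right)} = v \frac{1}{17} = \frac{v}{17}$)
$q{\left(M,K \right)} = \frac{K}{17}$
$x = 462$ ($x = 21 \cdot 22 = 462$)
$\sqrt{\left(q{\left(930,214 \right)} + 2200185\right) + o{\left(x \right)}} = \sqrt{\left(\frac{1}{17} \cdot 214 + 2200185\right) + 8 \cdot 462} = \sqrt{\left(\frac{214}{17} + 2200185\right) + 3696} = \sqrt{\frac{37403359}{17} + 3696} = \sqrt{\frac{37466191}{17}} = \frac{\sqrt{636925247}}{17}$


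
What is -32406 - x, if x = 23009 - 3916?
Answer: -51499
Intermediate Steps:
x = 19093
-32406 - x = -32406 - 1*19093 = -32406 - 19093 = -51499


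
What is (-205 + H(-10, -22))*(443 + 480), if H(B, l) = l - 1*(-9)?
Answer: -201214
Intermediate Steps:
H(B, l) = 9 + l (H(B, l) = l + 9 = 9 + l)
(-205 + H(-10, -22))*(443 + 480) = (-205 + (9 - 22))*(443 + 480) = (-205 - 13)*923 = -218*923 = -201214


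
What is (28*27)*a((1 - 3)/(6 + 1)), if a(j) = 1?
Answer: 756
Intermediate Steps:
(28*27)*a((1 - 3)/(6 + 1)) = (28*27)*1 = 756*1 = 756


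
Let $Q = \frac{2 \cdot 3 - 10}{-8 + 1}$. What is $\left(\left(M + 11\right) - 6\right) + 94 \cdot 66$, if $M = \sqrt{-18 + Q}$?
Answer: $6209 + \frac{i \sqrt{854}}{7} \approx 6209.0 + 4.1748 i$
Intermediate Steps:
$Q = \frac{4}{7}$ ($Q = \frac{6 - 10}{-7} = \left(-4\right) \left(- \frac{1}{7}\right) = \frac{4}{7} \approx 0.57143$)
$M = \frac{i \sqrt{854}}{7}$ ($M = \sqrt{-18 + \frac{4}{7}} = \sqrt{- \frac{122}{7}} = \frac{i \sqrt{854}}{7} \approx 4.1748 i$)
$\left(\left(M + 11\right) - 6\right) + 94 \cdot 66 = \left(\left(\frac{i \sqrt{854}}{7} + 11\right) - 6\right) + 94 \cdot 66 = \left(\left(11 + \frac{i \sqrt{854}}{7}\right) - 6\right) + 6204 = \left(5 + \frac{i \sqrt{854}}{7}\right) + 6204 = 6209 + \frac{i \sqrt{854}}{7}$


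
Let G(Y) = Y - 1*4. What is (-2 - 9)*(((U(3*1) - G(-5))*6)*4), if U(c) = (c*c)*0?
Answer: -2376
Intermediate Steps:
G(Y) = -4 + Y (G(Y) = Y - 4 = -4 + Y)
U(c) = 0 (U(c) = c²*0 = 0)
(-2 - 9)*(((U(3*1) - G(-5))*6)*4) = (-2 - 9)*(((0 - (-4 - 5))*6)*4) = -11*(0 - 1*(-9))*6*4 = -11*(0 + 9)*6*4 = -11*9*6*4 = -594*4 = -11*216 = -2376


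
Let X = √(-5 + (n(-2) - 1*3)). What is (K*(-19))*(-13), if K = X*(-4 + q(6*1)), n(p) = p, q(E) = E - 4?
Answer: -494*I*√10 ≈ -1562.2*I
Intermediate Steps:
q(E) = -4 + E
X = I*√10 (X = √(-5 + (-2 - 1*3)) = √(-5 + (-2 - 3)) = √(-5 - 5) = √(-10) = I*√10 ≈ 3.1623*I)
K = -2*I*√10 (K = (I*√10)*(-4 + (-4 + 6*1)) = (I*√10)*(-4 + (-4 + 6)) = (I*√10)*(-4 + 2) = (I*√10)*(-2) = -2*I*√10 ≈ -6.3246*I)
(K*(-19))*(-13) = (-2*I*√10*(-19))*(-13) = (38*I*√10)*(-13) = -494*I*√10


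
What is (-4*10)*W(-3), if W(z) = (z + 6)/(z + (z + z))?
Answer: 40/3 ≈ 13.333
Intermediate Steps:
W(z) = (6 + z)/(3*z) (W(z) = (6 + z)/(z + 2*z) = (6 + z)/((3*z)) = (6 + z)*(1/(3*z)) = (6 + z)/(3*z))
(-4*10)*W(-3) = (-4*10)*((⅓)*(6 - 3)/(-3)) = -40*(-1)*3/(3*3) = -40*(-⅓) = 40/3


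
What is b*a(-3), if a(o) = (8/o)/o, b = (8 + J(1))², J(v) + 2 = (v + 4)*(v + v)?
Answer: 2048/9 ≈ 227.56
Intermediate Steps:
J(v) = -2 + 2*v*(4 + v) (J(v) = -2 + (v + 4)*(v + v) = -2 + (4 + v)*(2*v) = -2 + 2*v*(4 + v))
b = 256 (b = (8 + (-2 + 2*1² + 8*1))² = (8 + (-2 + 2*1 + 8))² = (8 + (-2 + 2 + 8))² = (8 + 8)² = 16² = 256)
a(o) = 8/o²
b*a(-3) = 256*(8/(-3)²) = 256*(8*(⅑)) = 256*(8/9) = 2048/9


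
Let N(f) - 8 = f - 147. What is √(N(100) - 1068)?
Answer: 3*I*√123 ≈ 33.272*I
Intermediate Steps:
N(f) = -139 + f (N(f) = 8 + (f - 147) = 8 + (-147 + f) = -139 + f)
√(N(100) - 1068) = √((-139 + 100) - 1068) = √(-39 - 1068) = √(-1107) = 3*I*√123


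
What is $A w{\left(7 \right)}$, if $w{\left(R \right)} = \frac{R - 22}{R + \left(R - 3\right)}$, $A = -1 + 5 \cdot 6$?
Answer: $- \frac{435}{11} \approx -39.545$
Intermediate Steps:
$A = 29$ ($A = -1 + 30 = 29$)
$w{\left(R \right)} = \frac{-22 + R}{-3 + 2 R}$ ($w{\left(R \right)} = \frac{-22 + R}{R + \left(R - 3\right)} = \frac{-22 + R}{R + \left(-3 + R\right)} = \frac{-22 + R}{-3 + 2 R}$)
$A w{\left(7 \right)} = 29 \frac{-22 + 7}{-3 + 2 \cdot 7} = 29 \frac{1}{-3 + 14} \left(-15\right) = 29 \cdot \frac{1}{11} \left(-15\right) = 29 \left(- \frac{15}{11}\right) = - \frac{435}{11}$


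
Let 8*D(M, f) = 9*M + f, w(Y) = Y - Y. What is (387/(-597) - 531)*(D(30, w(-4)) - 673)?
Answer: 135262743/398 ≈ 3.3986e+5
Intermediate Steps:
w(Y) = 0
D(M, f) = f/8 + 9*M/8 (D(M, f) = (9*M + f)/8 = (f + 9*M)/8 = f/8 + 9*M/8)
(387/(-597) - 531)*(D(30, w(-4)) - 673) = (387/(-597) - 531)*(((⅛)*0 + (9/8)*30) - 673) = (387*(-1/597) - 531)*((0 + 135/4) - 673) = (-129/199 - 531)*(135/4 - 673) = -105798/199*(-2557/4) = 135262743/398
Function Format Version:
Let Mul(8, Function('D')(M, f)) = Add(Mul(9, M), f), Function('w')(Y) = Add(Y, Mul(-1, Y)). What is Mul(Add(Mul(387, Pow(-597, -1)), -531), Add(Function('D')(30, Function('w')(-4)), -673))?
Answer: Rational(135262743, 398) ≈ 3.3986e+5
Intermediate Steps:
Function('w')(Y) = 0
Function('D')(M, f) = Add(Mul(Rational(1, 8), f), Mul(Rational(9, 8), M)) (Function('D')(M, f) = Mul(Rational(1, 8), Add(Mul(9, M), f)) = Mul(Rational(1, 8), Add(f, Mul(9, M))) = Add(Mul(Rational(1, 8), f), Mul(Rational(9, 8), M)))
Mul(Add(Mul(387, Pow(-597, -1)), -531), Add(Function('D')(30, Function('w')(-4)), -673)) = Mul(Add(Mul(387, Pow(-597, -1)), -531), Add(Add(Mul(Rational(1, 8), 0), Mul(Rational(9, 8), 30)), -673)) = Mul(Add(Mul(387, Rational(-1, 597)), -531), Add(Add(0, Rational(135, 4)), -673)) = Mul(Add(Rational(-129, 199), -531), Add(Rational(135, 4), -673)) = Mul(Rational(-105798, 199), Rational(-2557, 4)) = Rational(135262743, 398)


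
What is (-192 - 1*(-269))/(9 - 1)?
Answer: 77/8 ≈ 9.6250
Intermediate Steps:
(-192 - 1*(-269))/(9 - 1) = (-192 + 269)/8 = 77*(⅛) = 77/8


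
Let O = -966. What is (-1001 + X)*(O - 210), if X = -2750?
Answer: 4411176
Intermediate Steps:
(-1001 + X)*(O - 210) = (-1001 - 2750)*(-966 - 210) = -3751*(-1176) = 4411176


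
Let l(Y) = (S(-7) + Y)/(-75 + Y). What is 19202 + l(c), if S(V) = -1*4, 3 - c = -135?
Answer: 1209860/63 ≈ 19204.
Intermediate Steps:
c = 138 (c = 3 - 1*(-135) = 3 + 135 = 138)
S(V) = -4
l(Y) = (-4 + Y)/(-75 + Y)
19202 + l(c) = 19202 + (-4 + 138)/(-75 + 138) = 19202 + 134/63 = 1209860/63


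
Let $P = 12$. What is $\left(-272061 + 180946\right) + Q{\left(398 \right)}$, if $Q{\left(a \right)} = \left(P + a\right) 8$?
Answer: $-87835$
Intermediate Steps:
$Q{\left(a \right)} = 96 + 8 a$ ($Q{\left(a \right)} = \left(12 + a\right) 8 = 96 + 8 a$)
$\left(-272061 + 180946\right) + Q{\left(398 \right)} = \left(-272061 + 180946\right) + \left(96 + 8 \cdot 398\right) = -91115 + \left(96 + 3184\right) = -91115 + 3280 = -87835$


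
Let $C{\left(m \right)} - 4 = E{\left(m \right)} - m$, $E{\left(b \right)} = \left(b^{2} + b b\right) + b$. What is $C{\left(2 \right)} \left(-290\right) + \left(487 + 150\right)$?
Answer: $-2843$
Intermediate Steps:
$E{\left(b \right)} = b + 2 b^{2}$ ($E{\left(b \right)} = \left(b^{2} + b^{2}\right) + b = 2 b^{2} + b = b + 2 b^{2}$)
$C{\left(m \right)} = 4 - m + m \left(1 + 2 m\right)$ ($C{\left(m \right)} = 4 + \left(m \left(1 + 2 m\right) - m\right) = 4 + \left(- m + m \left(1 + 2 m\right)\right) = 4 - m + m \left(1 + 2 m\right)$)
$C{\left(2 \right)} \left(-290\right) + \left(487 + 150\right) = \left(4 + 2 \cdot 2^{2}\right) \left(-290\right) + \left(487 + 150\right) = \left(4 + 2 \cdot 4\right) \left(-290\right) + 637 = \left(4 + 8\right) \left(-290\right) + 637 = 12 \left(-290\right) + 637 = -3480 + 637 = -2843$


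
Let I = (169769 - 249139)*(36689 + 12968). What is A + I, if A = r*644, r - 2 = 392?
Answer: -3941022354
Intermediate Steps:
r = 394 (r = 2 + 392 = 394)
A = 253736 (A = 394*644 = 253736)
I = -3941276090 (I = -79370*49657 = -3941276090)
A + I = 253736 - 3941276090 = -3941022354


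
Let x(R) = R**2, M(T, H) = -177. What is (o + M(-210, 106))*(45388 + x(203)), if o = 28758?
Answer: 2475028857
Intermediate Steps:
(o + M(-210, 106))*(45388 + x(203)) = (28758 - 177)*(45388 + 203**2) = 28581*(45388 + 41209) = 28581*86597 = 2475028857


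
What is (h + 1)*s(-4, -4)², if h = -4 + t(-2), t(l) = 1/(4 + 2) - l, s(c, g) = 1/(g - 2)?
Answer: -5/216 ≈ -0.023148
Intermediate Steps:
s(c, g) = 1/(-2 + g)
t(l) = ⅙ - l (t(l) = 1/6 - l = ⅙ - l)
h = -11/6 (h = -4 + (⅙ - 1*(-2)) = -4 + (⅙ + 2) = -4 + 13/6 = -11/6 ≈ -1.8333)
(h + 1)*s(-4, -4)² = (-11/6 + 1)*(1/(-2 - 4))² = -5*(1/(-6))²/6 = -5*(-⅙)²/6 = -⅚*1/36 = -5/216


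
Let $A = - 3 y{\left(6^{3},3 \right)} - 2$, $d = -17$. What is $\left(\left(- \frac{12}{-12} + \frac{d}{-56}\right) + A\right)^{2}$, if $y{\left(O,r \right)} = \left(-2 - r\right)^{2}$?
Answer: $\frac{17969121}{3136} \approx 5730.0$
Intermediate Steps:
$A = -77$ ($A = - 3 \left(2 + 3\right)^{2} - 2 = - 3 \cdot 5^{2} - 2 = \left(-3\right) 25 - 2 = -75 - 2 = -77$)
$\left(\left(- \frac{12}{-12} + \frac{d}{-56}\right) + A\right)^{2} = \left(\left(- \frac{12}{-12} - \frac{17}{-56}\right) - 77\right)^{2} = \left(\left(\left(-12\right) \left(- \frac{1}{12}\right) - - \frac{17}{56}\right) - 77\right)^{2} = \left(\left(1 + \frac{17}{56}\right) - 77\right)^{2} = \left(\frac{73}{56} - 77\right)^{2} = \left(- \frac{4239}{56}\right)^{2} = \frac{17969121}{3136}$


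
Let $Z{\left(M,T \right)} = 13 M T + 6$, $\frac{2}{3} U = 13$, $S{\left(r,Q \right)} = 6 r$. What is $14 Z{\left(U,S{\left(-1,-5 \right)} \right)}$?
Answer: $-21210$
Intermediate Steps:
$U = \frac{39}{2}$ ($U = \frac{3}{2} \cdot 13 = \frac{39}{2} \approx 19.5$)
$Z{\left(M,T \right)} = 6 + 13 M T$ ($Z{\left(M,T \right)} = 13 M T + 6 = 6 + 13 M T$)
$14 Z{\left(U,S{\left(-1,-5 \right)} \right)} = 14 \left(6 + 13 \cdot \frac{39}{2} \cdot 6 \left(-1\right)\right) = 14 \left(6 + 13 \cdot \frac{39}{2} \left(-6\right)\right) = 14 \left(6 - 1521\right) = 14 \left(-1515\right) = -21210$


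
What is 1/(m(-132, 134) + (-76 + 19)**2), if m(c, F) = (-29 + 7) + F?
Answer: 1/3361 ≈ 0.00029753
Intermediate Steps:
m(c, F) = -22 + F
1/(m(-132, 134) + (-76 + 19)**2) = 1/((-22 + 134) + (-76 + 19)**2) = 1/(112 + (-57)**2) = 1/(112 + 3249) = 1/3361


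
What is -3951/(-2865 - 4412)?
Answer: 3951/7277 ≈ 0.54294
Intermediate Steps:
-3951/(-2865 - 4412) = -3951/(-7277) = -3951*(-1/7277) = 3951/7277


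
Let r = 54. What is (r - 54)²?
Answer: 0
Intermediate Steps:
(r - 54)² = (54 - 54)² = 0² = 0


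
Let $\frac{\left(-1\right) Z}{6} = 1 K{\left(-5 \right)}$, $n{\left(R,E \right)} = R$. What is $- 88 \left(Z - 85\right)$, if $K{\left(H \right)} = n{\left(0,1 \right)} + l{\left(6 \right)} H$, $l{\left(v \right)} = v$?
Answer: $-8360$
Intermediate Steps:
$K{\left(H \right)} = 6 H$ ($K{\left(H \right)} = 0 + 6 H = 6 H$)
$Z = 180$ ($Z = - 6 \cdot 1 \cdot 6 \left(-5\right) = - 6 \cdot 1 \left(-30\right) = \left(-6\right) \left(-30\right) = 180$)
$- 88 \left(Z - 85\right) = - 88 \left(180 - 85\right) = \left(-88\right) 95 = -8360$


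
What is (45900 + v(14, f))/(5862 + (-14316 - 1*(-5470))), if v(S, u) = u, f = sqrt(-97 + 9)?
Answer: -11475/746 - I*sqrt(22)/1492 ≈ -15.382 - 0.0031437*I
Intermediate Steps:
f = 2*I*sqrt(22) (f = sqrt(-88) = 2*I*sqrt(22) ≈ 9.3808*I)
(45900 + v(14, f))/(5862 + (-14316 - 1*(-5470))) = (45900 + 2*I*sqrt(22))/(5862 + (-14316 - 1*(-5470))) = (45900 + 2*I*sqrt(22))/(5862 + (-14316 + 5470)) = (45900 + 2*I*sqrt(22))/(5862 - 8846) = (45900 + 2*I*sqrt(22))/(-2984) = (45900 + 2*I*sqrt(22))*(-1/2984) = -11475/746 - I*sqrt(22)/1492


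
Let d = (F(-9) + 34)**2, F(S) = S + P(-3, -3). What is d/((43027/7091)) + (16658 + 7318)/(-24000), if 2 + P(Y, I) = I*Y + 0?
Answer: 7218200027/43027000 ≈ 167.76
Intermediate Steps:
P(Y, I) = -2 + I*Y (P(Y, I) = -2 + (I*Y + 0) = -2 + I*Y)
F(S) = 7 + S (F(S) = S + (-2 - 3*(-3)) = S + (-2 + 9) = S + 7 = 7 + S)
d = 1024 (d = ((7 - 9) + 34)**2 = (-2 + 34)**2 = 32**2 = 1024)
d/((43027/7091)) + (16658 + 7318)/(-24000) = 1024/((43027/7091)) + (16658 + 7318)/(-24000) = 1024/((43027*(1/7091))) + 23976*(-1/24000) = 1024/(43027/7091) - 999/1000 = 1024*(7091/43027) - 999/1000 = 7261184/43027 - 999/1000 = 7218200027/43027000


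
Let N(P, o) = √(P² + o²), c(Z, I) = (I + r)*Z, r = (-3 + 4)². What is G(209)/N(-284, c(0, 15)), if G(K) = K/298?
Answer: 209/84632 ≈ 0.0024695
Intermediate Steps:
r = 1 (r = 1² = 1)
c(Z, I) = Z*(1 + I) (c(Z, I) = (I + 1)*Z = (1 + I)*Z = Z*(1 + I))
G(K) = K/298 (G(K) = K*(1/298) = K/298)
G(209)/N(-284, c(0, 15)) = ((1/298)*209)/(√((-284)² + (0*(1 + 15))²)) = 209/(298*(√(80656 + (0*16)²))) = 209/(298*(√(80656 + 0²))) = 209/(298*(√(80656 + 0))) = 209/(298*(√80656)) = (209/298)/284 = (209/298)*(1/284) = 209/84632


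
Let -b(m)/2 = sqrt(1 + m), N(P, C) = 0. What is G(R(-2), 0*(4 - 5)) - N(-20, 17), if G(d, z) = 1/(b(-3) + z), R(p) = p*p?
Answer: I*sqrt(2)/4 ≈ 0.35355*I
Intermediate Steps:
b(m) = -2*sqrt(1 + m)
R(p) = p**2
G(d, z) = 1/(z - 2*I*sqrt(2)) (G(d, z) = 1/(-2*sqrt(1 - 3) + z) = 1/(-2*I*sqrt(2) + z) = 1/(z - 2*I*sqrt(2)))
G(R(-2), 0*(4 - 5)) - N(-20, 17) = 1/(0*(4 - 5) - 2*I*sqrt(2)) - 1*0 = 1/(0*(-1) - 2*I*sqrt(2)) + 0 = 1/(0 - 2*I*sqrt(2)) + 0 = 1/(-2*I*sqrt(2)) + 0 = I*sqrt(2)/4 + 0 = I*sqrt(2)/4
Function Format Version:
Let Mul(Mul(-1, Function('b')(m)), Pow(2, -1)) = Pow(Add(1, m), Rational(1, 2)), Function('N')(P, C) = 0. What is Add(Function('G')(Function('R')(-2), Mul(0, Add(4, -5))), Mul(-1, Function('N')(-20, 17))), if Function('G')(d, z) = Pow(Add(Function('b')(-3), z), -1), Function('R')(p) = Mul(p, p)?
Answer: Mul(Rational(1, 4), I, Pow(2, Rational(1, 2))) ≈ Mul(0.35355, I)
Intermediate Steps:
Function('b')(m) = Mul(-2, Pow(Add(1, m), Rational(1, 2)))
Function('R')(p) = Pow(p, 2)
Function('G')(d, z) = Pow(Add(z, Mul(-2, I, Pow(2, Rational(1, 2)))), -1) (Function('G')(d, z) = Pow(Add(Mul(-2, Pow(Add(1, -3), Rational(1, 2))), z), -1) = Pow(Add(Mul(-2, Pow(-2, Rational(1, 2))), z), -1) = Pow(Add(Mul(-2, Mul(I, Pow(2, Rational(1, 2)))), z), -1) = Pow(Add(Mul(-2, I, Pow(2, Rational(1, 2))), z), -1) = Pow(Add(z, Mul(-2, I, Pow(2, Rational(1, 2)))), -1))
Add(Function('G')(Function('R')(-2), Mul(0, Add(4, -5))), Mul(-1, Function('N')(-20, 17))) = Add(Pow(Add(Mul(0, Add(4, -5)), Mul(-2, I, Pow(2, Rational(1, 2)))), -1), Mul(-1, 0)) = Add(Pow(Add(Mul(0, -1), Mul(-2, I, Pow(2, Rational(1, 2)))), -1), 0) = Add(Pow(Add(0, Mul(-2, I, Pow(2, Rational(1, 2)))), -1), 0) = Add(Pow(Mul(-2, I, Pow(2, Rational(1, 2))), -1), 0) = Add(Mul(Rational(1, 4), I, Pow(2, Rational(1, 2))), 0) = Mul(Rational(1, 4), I, Pow(2, Rational(1, 2)))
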